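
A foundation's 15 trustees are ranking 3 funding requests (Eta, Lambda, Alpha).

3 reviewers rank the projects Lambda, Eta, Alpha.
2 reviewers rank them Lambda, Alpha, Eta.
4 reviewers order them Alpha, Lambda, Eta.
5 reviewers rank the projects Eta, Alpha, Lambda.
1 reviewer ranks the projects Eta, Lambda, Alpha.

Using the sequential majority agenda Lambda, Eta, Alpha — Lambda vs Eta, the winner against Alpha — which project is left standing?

Alpha

Round 1: Lambda vs Eta — 9–6, Lambda advances.
Round 2: Lambda vs Alpha — 6–9, Alpha advances.
The agenda winner is Alpha.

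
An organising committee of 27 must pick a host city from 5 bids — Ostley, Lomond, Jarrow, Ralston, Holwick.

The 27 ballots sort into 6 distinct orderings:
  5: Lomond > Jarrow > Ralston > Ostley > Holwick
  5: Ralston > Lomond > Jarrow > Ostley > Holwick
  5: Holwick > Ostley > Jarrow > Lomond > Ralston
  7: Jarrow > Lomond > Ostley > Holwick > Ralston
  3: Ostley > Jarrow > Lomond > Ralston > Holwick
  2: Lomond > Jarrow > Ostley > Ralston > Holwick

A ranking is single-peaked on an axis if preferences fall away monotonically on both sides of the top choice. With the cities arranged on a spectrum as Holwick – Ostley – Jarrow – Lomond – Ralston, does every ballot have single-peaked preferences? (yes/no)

yes

Axis positions: Holwick=1, Ostley=2, Jarrow=3, Lomond=4, Ralston=5.
Cluster 1 (peak Lomond at position 4): ranking walks positions 4-3-5-2-1, expanding outward from the peak — single-peaked.
Cluster 2 (peak Ralston at position 5): ranking walks positions 5-4-3-2-1, expanding outward from the peak — single-peaked.
Cluster 3 (peak Holwick at position 1): ranking walks positions 1-2-3-4-5, expanding outward from the peak — single-peaked.
Cluster 4 (peak Jarrow at position 3): ranking walks positions 3-4-2-1-5, expanding outward from the peak — single-peaked.
Cluster 5 (peak Ostley at position 2): ranking walks positions 2-3-4-5-1, expanding outward from the peak — single-peaked.
Cluster 6 (peak Lomond at position 4): ranking walks positions 4-3-2-5-1, expanding outward from the peak — single-peaked.
Every ranking is single-peaked on this axis.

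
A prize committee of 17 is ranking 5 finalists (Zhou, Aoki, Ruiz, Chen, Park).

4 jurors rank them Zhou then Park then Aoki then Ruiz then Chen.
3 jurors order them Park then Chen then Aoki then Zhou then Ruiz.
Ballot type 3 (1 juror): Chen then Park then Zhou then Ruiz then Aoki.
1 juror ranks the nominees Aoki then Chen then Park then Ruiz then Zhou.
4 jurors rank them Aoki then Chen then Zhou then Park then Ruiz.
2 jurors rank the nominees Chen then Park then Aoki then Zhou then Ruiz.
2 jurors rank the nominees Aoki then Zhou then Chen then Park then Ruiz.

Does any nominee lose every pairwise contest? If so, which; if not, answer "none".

Head-to-head results (17 jurors):
Zhou–Aoki: Aoki 12–5.
Zhou vs Ruiz: Zhou, 16–1.
Zhou vs Chen: Zhou preferred on 4+2 = 6 ballots; Chen wins 11–6.
Zhou–Park: Zhou 10–7.
Aoki vs Ruiz: Aoki preferred on 4+3+1+4+2+2 = 16 ballots; Aoki wins 16–1.
Aoki vs Chen: Aoki is ranked higher on 4+1+4+2 = 11 ballots, Chen on 6. Aoki wins 11–6.
Aoki vs Park: Park wins 10–7.
Ruiz vs Chen: Ruiz is ranked higher on 4 ballots, Chen on 13. Chen wins 13–4.
Ruiz vs Park: Park wins 17–0.
Chen vs Park: 10 to 7, Chen.
Ruiz loses to every other nominee — it is the Condorcet loser.

Ruiz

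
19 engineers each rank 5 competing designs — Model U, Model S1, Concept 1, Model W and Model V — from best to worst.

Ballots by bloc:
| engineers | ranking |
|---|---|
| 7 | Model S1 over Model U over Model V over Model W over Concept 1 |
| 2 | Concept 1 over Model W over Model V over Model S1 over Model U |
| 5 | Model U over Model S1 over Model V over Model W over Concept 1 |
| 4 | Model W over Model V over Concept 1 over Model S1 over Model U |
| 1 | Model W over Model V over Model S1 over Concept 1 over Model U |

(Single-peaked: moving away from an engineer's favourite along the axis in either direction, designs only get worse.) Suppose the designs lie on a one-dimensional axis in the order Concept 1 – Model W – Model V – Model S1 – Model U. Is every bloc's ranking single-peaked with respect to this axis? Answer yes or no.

yes

Axis positions: Concept 1=1, Model W=2, Model V=3, Model S1=4, Model U=5.
Bloc 1 (peak Model S1 at position 4): ranking walks positions 4-5-3-2-1, expanding outward from the peak — single-peaked.
Bloc 2 (peak Concept 1 at position 1): ranking walks positions 1-2-3-4-5, expanding outward from the peak — single-peaked.
Bloc 3 (peak Model U at position 5): ranking walks positions 5-4-3-2-1, expanding outward from the peak — single-peaked.
Bloc 4 (peak Model W at position 2): ranking walks positions 2-3-1-4-5, expanding outward from the peak — single-peaked.
Bloc 5 (peak Model W at position 2): ranking walks positions 2-3-4-1-5, expanding outward from the peak — single-peaked.
Every ranking is single-peaked on this axis.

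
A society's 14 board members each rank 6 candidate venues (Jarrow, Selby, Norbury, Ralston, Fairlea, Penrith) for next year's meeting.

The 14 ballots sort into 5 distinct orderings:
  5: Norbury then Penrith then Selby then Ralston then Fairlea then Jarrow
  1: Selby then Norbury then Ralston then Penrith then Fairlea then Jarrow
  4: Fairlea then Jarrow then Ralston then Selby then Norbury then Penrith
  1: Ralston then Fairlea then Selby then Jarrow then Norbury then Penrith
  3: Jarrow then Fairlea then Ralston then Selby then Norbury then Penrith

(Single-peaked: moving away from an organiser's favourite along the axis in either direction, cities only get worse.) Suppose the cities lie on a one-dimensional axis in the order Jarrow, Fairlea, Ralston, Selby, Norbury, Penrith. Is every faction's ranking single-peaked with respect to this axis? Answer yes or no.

yes

Axis positions: Jarrow=1, Fairlea=2, Ralston=3, Selby=4, Norbury=5, Penrith=6.
Faction 1 (peak Norbury at position 5): ranking walks positions 5-6-4-3-2-1, expanding outward from the peak — single-peaked.
Faction 2 (peak Selby at position 4): ranking walks positions 4-5-3-6-2-1, expanding outward from the peak — single-peaked.
Faction 3 (peak Fairlea at position 2): ranking walks positions 2-1-3-4-5-6, expanding outward from the peak — single-peaked.
Faction 4 (peak Ralston at position 3): ranking walks positions 3-2-4-1-5-6, expanding outward from the peak — single-peaked.
Faction 5 (peak Jarrow at position 1): ranking walks positions 1-2-3-4-5-6, expanding outward from the peak — single-peaked.
Every ranking is single-peaked on this axis.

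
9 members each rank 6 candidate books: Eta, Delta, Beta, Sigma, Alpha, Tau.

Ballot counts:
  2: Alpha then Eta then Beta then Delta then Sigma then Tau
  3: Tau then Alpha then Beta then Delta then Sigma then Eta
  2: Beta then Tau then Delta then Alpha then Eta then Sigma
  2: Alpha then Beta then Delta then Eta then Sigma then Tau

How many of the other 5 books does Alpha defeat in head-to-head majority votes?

4

Alpha against each rival (9 members):
Alpha vs Eta: Alpha, 9–0.
Alpha vs Delta: 7 to 2, Alpha.
Alpha vs Beta: 2+3+2 = 7 for Alpha, 2 for Beta — Alpha by 7–2.
Alpha vs Sigma: Alpha wins 9–0.
Alpha–Tau: Tau 5–4.
Alpha beats Eta, Delta, Beta, Sigma; loses to Tau — 4 pairwise wins.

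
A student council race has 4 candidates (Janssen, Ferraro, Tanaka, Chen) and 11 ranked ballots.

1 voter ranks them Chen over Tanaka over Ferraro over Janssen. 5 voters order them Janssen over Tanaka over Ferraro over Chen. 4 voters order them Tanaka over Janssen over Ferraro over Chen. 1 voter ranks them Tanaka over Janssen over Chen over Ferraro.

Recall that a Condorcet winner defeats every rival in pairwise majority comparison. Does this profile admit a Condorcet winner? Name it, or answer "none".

Check each pair by majority over 11 ballots:
Janssen vs Ferraro: Janssen is ranked higher on 5+4+1 = 10 ballots, Ferraro on 1. Janssen wins 10–1.
Janssen vs Tanaka: Janssen is ranked higher on 5 ballots, Tanaka on 6. Tanaka wins 6–5.
Janssen vs Chen: 10 to 1, Janssen.
Ferraro vs Tanaka: 0 for Ferraro, 11 for Tanaka — Tanaka by 11–0.
Ferraro vs Chen: Ferraro is ranked higher on 5+4 = 9 ballots, Chen on 2. Ferraro wins 9–2.
Tanaka vs Chen: Tanaka preferred on 5+4+1 = 10 ballots; Tanaka wins 10–1.
Only Tanaka has no losses; Tanaka is the Condorcet winner.

Tanaka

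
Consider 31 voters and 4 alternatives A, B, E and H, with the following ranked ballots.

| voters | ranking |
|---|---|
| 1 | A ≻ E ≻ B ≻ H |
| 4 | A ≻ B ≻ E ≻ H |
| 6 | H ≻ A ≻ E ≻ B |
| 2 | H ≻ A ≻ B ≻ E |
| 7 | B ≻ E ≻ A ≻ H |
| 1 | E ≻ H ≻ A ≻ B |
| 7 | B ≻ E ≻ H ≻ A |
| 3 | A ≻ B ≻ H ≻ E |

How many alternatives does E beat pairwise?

E against each rival (31 voters):
E vs A: A, 16–15.
E vs B: B wins 23–8.
E vs H: 1+4+7+1+7 = 20 for E, 11 for H — E by 20–11.
E beats H; loses to A, B — 1 pairwise win.

1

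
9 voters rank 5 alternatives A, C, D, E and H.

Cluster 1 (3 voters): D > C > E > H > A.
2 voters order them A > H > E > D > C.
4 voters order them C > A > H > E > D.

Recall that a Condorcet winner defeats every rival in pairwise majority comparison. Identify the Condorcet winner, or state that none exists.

none

Head-to-head results (9 voters):
A vs C: C, 7–2.
A–D: A 6–3.
A–E: A 6–3.
A–H: A 6–3.
C vs D: D, 5–4.
C–E: C 7–2.
C vs H: C, 7–2.
D vs E: E wins 6–3.
D vs H: H, 6–3.
E vs H: H wins 6–3.
Every alternative loses at least once (A loses to C; C loses to D; D loses to A; E loses to A; H loses to A). The majority relation contains the cycle A > D > C > A, so there is no Condorcet winner.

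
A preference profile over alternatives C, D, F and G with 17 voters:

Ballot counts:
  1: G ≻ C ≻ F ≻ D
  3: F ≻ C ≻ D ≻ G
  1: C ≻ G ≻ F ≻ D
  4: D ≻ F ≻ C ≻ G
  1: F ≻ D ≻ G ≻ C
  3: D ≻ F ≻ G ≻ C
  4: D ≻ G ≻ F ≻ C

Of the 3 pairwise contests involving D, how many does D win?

3

D against each rival (17 voters):
D vs C: D wins 12–5.
D vs F: D preferred on 4+3+4 = 11 ballots; D wins 11–6.
D vs G: D is ranked higher on 3+4+1+3+4 = 15 ballots, G on 2. D wins 15–2.
D beats C, F, G — 3 pairwise wins.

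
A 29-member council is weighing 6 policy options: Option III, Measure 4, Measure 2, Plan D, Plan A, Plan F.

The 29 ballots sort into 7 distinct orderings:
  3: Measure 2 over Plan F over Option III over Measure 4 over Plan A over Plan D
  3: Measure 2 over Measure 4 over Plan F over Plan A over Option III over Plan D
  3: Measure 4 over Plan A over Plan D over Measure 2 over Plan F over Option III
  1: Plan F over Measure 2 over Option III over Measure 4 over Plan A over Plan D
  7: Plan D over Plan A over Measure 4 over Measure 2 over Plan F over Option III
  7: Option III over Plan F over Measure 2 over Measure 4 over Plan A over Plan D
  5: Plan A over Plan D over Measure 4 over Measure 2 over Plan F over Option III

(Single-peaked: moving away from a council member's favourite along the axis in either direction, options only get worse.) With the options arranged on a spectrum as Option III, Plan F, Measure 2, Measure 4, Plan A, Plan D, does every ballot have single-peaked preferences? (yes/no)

yes

Axis positions: Option III=1, Plan F=2, Measure 2=3, Measure 4=4, Plan A=5, Plan D=6.
Ballot type 1 (peak Measure 2 at position 3): ranking walks positions 3-2-1-4-5-6, expanding outward from the peak — single-peaked.
Ballot type 2 (peak Measure 2 at position 3): ranking walks positions 3-4-2-5-1-6, expanding outward from the peak — single-peaked.
Ballot type 3 (peak Measure 4 at position 4): ranking walks positions 4-5-6-3-2-1, expanding outward from the peak — single-peaked.
Ballot type 4 (peak Plan F at position 2): ranking walks positions 2-3-1-4-5-6, expanding outward from the peak — single-peaked.
Ballot type 5 (peak Plan D at position 6): ranking walks positions 6-5-4-3-2-1, expanding outward from the peak — single-peaked.
Ballot type 6 (peak Option III at position 1): ranking walks positions 1-2-3-4-5-6, expanding outward from the peak — single-peaked.
Ballot type 7 (peak Plan A at position 5): ranking walks positions 5-6-4-3-2-1, expanding outward from the peak — single-peaked.
Every ranking is single-peaked on this axis.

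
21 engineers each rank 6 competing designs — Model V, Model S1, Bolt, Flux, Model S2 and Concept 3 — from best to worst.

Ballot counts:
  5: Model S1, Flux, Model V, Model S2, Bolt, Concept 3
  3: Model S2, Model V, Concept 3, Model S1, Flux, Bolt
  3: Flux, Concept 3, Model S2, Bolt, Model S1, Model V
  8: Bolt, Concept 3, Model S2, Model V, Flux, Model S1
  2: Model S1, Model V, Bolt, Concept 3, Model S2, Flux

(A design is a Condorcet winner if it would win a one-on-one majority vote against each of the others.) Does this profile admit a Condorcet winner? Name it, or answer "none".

none

Check each pair by majority over 21 ballots:
Model V vs Model S1: 11 to 10, Model V.
Model V vs Bolt: Model V preferred on 5+3+2 = 10 ballots; Bolt wins 11–10.
Model V vs Flux: 3+8+2 = 13 for Model V, 8 for Flux — Model V by 13–8.
Model V–Model S2: Model S2 14–7.
Model V–Concept 3: Concept 3 11–10.
Model S1 vs Bolt: Model S1 is ranked higher on 5+3+2 = 10 ballots, Bolt on 11. Bolt wins 11–10.
Model S1 vs Flux: Flux wins 11–10.
Model S1 vs Model S2: 5+2 = 7 for Model S1, 14 for Model S2 — Model S2 by 14–7.
Model S1 vs Concept 3: 7 to 14, Concept 3.
Bolt vs Flux: 10 to 11, Flux.
Bolt vs Model S2: 10 to 11, Model S2.
Bolt vs Concept 3: Bolt, 15–6.
Flux vs Model S2: 8 to 13, Model S2.
Flux vs Concept 3: 5+3 = 8 for Flux, 13 for Concept 3 — Concept 3 by 13–8.
Model S2 vs Concept 3: Concept 3 wins 13–8.
No design is unbeaten: Model V loses to Bolt; Model S1 loses to Model V; Bolt loses to Flux; Flux loses to Model V; Model S2 loses to Concept 3; Concept 3 loses to Bolt. In particular Model V > Flux > Bolt > Model V is a majority cycle — no Condorcet winner exists.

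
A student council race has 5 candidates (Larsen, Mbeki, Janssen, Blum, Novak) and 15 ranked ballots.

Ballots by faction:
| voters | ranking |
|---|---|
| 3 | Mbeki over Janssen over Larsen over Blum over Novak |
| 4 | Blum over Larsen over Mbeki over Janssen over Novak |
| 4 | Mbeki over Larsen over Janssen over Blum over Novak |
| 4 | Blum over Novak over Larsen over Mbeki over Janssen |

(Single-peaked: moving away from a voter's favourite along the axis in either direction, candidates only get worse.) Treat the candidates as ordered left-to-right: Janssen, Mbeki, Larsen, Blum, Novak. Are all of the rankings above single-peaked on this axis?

yes

Axis positions: Janssen=1, Mbeki=2, Larsen=3, Blum=4, Novak=5.
Faction 1 (peak Mbeki at position 2): ranking walks positions 2-1-3-4-5, expanding outward from the peak — single-peaked.
Faction 2 (peak Blum at position 4): ranking walks positions 4-3-2-1-5, expanding outward from the peak — single-peaked.
Faction 3 (peak Mbeki at position 2): ranking walks positions 2-3-1-4-5, expanding outward from the peak — single-peaked.
Faction 4 (peak Blum at position 4): ranking walks positions 4-5-3-2-1, expanding outward from the peak — single-peaked.
Every ranking is single-peaked on this axis.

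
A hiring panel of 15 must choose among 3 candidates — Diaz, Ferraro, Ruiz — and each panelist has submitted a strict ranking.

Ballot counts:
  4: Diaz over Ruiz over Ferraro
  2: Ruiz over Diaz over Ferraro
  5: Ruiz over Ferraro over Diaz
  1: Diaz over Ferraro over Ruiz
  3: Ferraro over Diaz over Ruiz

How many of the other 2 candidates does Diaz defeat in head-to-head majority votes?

1

Diaz against each rival (15 committee members):
Diaz vs Ferraro: Ferraro wins 8–7.
Diaz–Ruiz: Diaz 8–7.
Diaz beats Ruiz; loses to Ferraro — 1 pairwise win.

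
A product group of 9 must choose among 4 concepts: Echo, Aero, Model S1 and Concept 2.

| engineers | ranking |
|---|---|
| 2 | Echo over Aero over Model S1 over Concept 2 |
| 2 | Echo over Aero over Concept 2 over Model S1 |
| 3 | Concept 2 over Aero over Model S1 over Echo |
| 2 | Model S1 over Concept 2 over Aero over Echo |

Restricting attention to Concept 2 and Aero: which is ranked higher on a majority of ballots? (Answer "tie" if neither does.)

Ballots ranking Concept 2 above Aero: 3 + 2 = 5.
Ballots ranking Aero above Concept 2: 9 − 5 = 4.
Concept 2 wins the head-to-head 5–4.

Concept 2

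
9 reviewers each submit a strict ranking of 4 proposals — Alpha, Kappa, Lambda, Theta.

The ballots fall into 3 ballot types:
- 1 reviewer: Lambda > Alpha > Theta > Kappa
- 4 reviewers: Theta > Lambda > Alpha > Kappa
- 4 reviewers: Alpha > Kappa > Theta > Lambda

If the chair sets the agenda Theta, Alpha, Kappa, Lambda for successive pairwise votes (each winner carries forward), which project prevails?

Lambda

Round 1: Theta vs Alpha — 4–5, Alpha advances.
Round 2: Alpha vs Kappa — 9–0, Alpha advances.
Round 3: Alpha vs Lambda — 4–5, Lambda advances.
The agenda winner is Lambda.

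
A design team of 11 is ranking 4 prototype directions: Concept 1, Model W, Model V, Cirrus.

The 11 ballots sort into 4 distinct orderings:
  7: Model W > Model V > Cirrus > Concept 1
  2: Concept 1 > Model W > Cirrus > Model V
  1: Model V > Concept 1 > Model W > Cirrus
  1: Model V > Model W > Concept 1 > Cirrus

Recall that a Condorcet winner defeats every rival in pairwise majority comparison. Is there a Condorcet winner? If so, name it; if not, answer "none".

Model W

Pairwise majorities:
Concept 1 vs Model W: 3 to 8, Model W.
Concept 1 vs Model V: 2 to 9, Model V.
Concept 1 vs Cirrus: Concept 1 is ranked higher on 2+1+1 = 4 ballots, Cirrus on 7. Cirrus wins 7–4.
Model W vs Model V: Model W, 9–2.
Model W vs Cirrus: Model W preferred on 7+2+1+1 = 11 ballots; Model W wins 11–0.
Model V vs Cirrus: Model V preferred on 7+1+1 = 9 ballots; Model V wins 9–2.
Only Model W has no losses; Model W is the Condorcet winner.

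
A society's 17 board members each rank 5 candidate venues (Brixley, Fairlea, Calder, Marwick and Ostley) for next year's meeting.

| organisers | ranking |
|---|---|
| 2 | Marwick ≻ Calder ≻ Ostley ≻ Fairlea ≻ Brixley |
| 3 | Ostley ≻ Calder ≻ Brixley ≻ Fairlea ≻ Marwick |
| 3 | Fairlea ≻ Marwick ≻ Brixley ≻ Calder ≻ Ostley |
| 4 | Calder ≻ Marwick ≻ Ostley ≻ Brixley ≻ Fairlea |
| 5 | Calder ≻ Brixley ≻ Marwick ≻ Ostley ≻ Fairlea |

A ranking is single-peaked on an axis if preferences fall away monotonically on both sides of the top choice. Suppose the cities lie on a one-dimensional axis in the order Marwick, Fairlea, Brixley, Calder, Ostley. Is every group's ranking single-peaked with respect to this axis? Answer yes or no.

no

Axis positions: Marwick=1, Fairlea=2, Brixley=3, Calder=4, Ostley=5.
Group 1: ranking walks positions 1-4-5-2-3; Calder is ranked above Fairlea even though Fairlea lies between Calder and the peak Marwick on the axis — preferences dip and rise again. Not single-peaked.
Group 2 (peak Ostley at position 5): ranking walks positions 5-4-3-2-1, expanding outward from the peak — single-peaked.
Group 3 (peak Fairlea at position 2): ranking walks positions 2-1-3-4-5, expanding outward from the peak — single-peaked.
Group 4: ranking walks positions 4-1-5-3-2; Marwick is ranked above Brixley even though Brixley lies between Marwick and the peak Calder on the axis — preferences dip and rise again. Not single-peaked.
Group 5: ranking walks positions 4-3-1-5-2; Marwick is ranked above Fairlea even though Fairlea lies between Marwick and the peak Calder on the axis — preferences dip and rise again. Not single-peaked.
Group 1 violates single-peakedness, so the profile is not single-peaked on this axis.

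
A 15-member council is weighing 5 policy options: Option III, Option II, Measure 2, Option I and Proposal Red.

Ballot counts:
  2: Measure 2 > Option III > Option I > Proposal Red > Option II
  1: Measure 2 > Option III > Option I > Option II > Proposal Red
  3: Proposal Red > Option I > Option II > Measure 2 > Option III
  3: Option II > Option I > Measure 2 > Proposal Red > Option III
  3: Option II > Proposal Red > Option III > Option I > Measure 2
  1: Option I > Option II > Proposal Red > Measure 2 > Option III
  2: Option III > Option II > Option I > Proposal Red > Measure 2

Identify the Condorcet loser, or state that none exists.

Pairwise majorities:
Option III vs Option II: 5 to 10, Option II.
Option III–Measure 2: Measure 2 10–5.
Option III vs Option I: Option III, 8–7.
Option III vs Proposal Red: Option III is ranked higher on 2+1+2 = 5 ballots, Proposal Red on 10. Proposal Red wins 10–5.
Option II vs Measure 2: Option II wins 12–3.
Option II vs Option I: Option II is ranked higher on 3+3+2 = 8 ballots, Option I on 7. Option II wins 8–7.
Option II vs Proposal Red: Option II preferred on 1+3+3+1+2 = 10 ballots; Option II wins 10–5.
Measure 2–Option I: Option I 12–3.
Measure 2 vs Proposal Red: 6 to 9, Proposal Red.
Option I vs Proposal Red: Option I preferred on 2+1+3+1+2 = 9 ballots; Option I wins 9–6.
No option is winless: Option III beats Option I; Option II beats Option III; Measure 2 beats Option III; Option I beats Measure 2; Proposal Red beats Option III. There is no Condorcet loser.

none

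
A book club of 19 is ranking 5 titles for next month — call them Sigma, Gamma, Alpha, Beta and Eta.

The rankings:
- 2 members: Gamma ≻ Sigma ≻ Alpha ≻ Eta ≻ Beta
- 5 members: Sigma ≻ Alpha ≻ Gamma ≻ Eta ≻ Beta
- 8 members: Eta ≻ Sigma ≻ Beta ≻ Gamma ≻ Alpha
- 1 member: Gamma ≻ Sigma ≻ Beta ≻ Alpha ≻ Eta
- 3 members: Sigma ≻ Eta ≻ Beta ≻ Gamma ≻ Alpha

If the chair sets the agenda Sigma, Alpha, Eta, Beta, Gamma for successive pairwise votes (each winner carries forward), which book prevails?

Sigma

Round 1: Sigma vs Alpha — 19–0, Sigma advances.
Round 2: Sigma vs Eta — 11–8, Sigma advances.
Round 3: Sigma vs Beta — 19–0, Sigma advances.
Round 4: Sigma vs Gamma — 16–3, Sigma advances.
The agenda winner is Sigma.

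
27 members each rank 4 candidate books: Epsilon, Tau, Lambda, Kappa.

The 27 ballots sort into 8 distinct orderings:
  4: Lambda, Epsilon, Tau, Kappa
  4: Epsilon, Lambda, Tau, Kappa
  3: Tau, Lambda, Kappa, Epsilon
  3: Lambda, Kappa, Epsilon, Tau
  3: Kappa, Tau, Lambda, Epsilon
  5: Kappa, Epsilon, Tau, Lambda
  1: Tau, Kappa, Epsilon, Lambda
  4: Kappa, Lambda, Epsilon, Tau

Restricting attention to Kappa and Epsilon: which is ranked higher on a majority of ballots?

Ballots ranking Kappa above Epsilon: 3 + 3 + 3 + 5 + 1 + 4 = 19.
Ballots ranking Epsilon above Kappa: 27 − 19 = 8.
Kappa wins the head-to-head 19–8.

Kappa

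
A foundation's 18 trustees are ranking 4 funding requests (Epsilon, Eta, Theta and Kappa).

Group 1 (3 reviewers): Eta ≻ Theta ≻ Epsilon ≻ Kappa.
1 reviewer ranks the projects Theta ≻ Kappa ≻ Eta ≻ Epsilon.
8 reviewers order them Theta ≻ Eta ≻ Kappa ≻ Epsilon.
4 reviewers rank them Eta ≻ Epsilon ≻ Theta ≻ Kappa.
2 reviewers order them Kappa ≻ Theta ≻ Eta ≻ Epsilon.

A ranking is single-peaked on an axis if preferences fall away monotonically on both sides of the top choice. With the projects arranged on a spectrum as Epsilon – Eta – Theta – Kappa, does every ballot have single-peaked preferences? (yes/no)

yes

Axis positions: Epsilon=1, Eta=2, Theta=3, Kappa=4.
Group 1 (peak Eta at position 2): ranking walks positions 2-3-1-4, expanding outward from the peak — single-peaked.
Group 2 (peak Theta at position 3): ranking walks positions 3-4-2-1, expanding outward from the peak — single-peaked.
Group 3 (peak Theta at position 3): ranking walks positions 3-2-4-1, expanding outward from the peak — single-peaked.
Group 4 (peak Eta at position 2): ranking walks positions 2-1-3-4, expanding outward from the peak — single-peaked.
Group 5 (peak Kappa at position 4): ranking walks positions 4-3-2-1, expanding outward from the peak — single-peaked.
Every ranking is single-peaked on this axis.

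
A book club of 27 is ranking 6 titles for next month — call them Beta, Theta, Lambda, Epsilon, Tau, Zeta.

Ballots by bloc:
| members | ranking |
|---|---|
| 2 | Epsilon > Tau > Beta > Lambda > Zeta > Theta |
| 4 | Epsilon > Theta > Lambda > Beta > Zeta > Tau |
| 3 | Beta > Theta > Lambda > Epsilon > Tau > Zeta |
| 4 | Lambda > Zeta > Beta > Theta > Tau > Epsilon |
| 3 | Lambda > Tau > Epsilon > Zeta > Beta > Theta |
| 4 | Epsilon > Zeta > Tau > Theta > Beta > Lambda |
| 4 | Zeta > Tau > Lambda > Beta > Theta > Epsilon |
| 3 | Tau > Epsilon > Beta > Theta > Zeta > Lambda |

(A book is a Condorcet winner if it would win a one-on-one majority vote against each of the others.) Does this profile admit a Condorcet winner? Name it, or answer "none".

none

Pairwise majorities:
Beta vs Theta: Beta wins 19–8.
Beta vs Lambda: Lambda wins 15–12.
Beta vs Epsilon: Epsilon wins 16–11.
Beta vs Tau: Tau wins 16–11.
Beta vs Zeta: Zeta, 15–12.
Theta vs Lambda: Theta preferred on 4+3+4+3 = 14 ballots; Theta wins 14–13.
Theta vs Epsilon: 11 to 16, Epsilon.
Theta–Tau: Tau 16–11.
Theta vs Zeta: Zeta, 17–10.
Lambda vs Epsilon: 14 to 13, Lambda.
Lambda vs Tau: Lambda preferred on 4+3+4+3 = 14 ballots; Lambda wins 14–13.
Lambda vs Zeta: Lambda preferred on 2+4+3+4+3 = 16 ballots; Lambda wins 16–11.
Epsilon vs Tau: Epsilon is ranked higher on 2+4+3+4 = 13 ballots, Tau on 14. Tau wins 14–13.
Epsilon vs Zeta: Epsilon wins 19–8.
Tau vs Zeta: Tau is ranked higher on 2+3+3+3 = 11 ballots, Zeta on 16. Zeta wins 16–11.
Each book drops at least one matchup (Beta loses to Lambda; Theta loses to Beta; Lambda loses to Theta; Epsilon loses to Lambda; Tau loses to Lambda; Zeta loses to Lambda); the cycle Beta → Theta → Lambda → Beta rules out a Condorcet winner.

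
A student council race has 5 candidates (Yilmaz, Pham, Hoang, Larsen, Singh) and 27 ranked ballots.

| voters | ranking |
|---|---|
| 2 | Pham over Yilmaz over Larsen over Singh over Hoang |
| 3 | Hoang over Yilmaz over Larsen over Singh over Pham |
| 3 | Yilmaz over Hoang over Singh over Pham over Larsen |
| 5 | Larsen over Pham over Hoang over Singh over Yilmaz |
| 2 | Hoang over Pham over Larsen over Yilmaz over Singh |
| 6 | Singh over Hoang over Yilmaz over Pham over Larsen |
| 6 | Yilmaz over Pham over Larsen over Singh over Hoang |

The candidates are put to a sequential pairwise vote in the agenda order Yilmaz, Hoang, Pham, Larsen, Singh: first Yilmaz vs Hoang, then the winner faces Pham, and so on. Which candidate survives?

Singh

Round 1: Yilmaz vs Hoang — 11–16, Hoang advances.
Round 2: Hoang vs Pham — 14–13, Hoang advances.
Round 3: Hoang vs Larsen — 14–13, Hoang advances.
Round 4: Hoang vs Singh — 13–14, Singh advances.
Singh survives the agenda.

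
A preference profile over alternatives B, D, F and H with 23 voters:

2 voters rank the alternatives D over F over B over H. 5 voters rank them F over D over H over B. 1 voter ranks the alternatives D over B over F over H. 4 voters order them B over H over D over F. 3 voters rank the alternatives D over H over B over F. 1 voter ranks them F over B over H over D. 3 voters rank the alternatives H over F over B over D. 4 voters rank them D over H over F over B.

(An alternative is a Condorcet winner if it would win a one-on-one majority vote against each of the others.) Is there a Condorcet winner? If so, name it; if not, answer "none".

D

Pairwise majorities:
B vs D: D, 15–8.
B vs F: 8 to 15, F.
B vs H: B is ranked higher on 2+1+4+1 = 8 ballots, H on 15. H wins 15–8.
D vs F: D wins 14–9.
D vs H: D, 15–8.
F–H: H 14–9.
D wins every pairwise contest, so D is the Condorcet winner.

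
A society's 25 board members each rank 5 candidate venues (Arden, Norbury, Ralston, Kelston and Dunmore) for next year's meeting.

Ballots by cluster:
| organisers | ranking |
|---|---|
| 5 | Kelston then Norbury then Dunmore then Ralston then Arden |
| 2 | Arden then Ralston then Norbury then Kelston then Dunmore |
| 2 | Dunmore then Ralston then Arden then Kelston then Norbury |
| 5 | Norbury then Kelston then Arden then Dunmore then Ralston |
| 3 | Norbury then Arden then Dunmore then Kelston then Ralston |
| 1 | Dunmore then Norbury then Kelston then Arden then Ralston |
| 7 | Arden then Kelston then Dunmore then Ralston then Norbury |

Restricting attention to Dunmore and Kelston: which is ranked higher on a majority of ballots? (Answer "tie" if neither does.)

Ballots ranking Dunmore above Kelston: 2 + 3 + 1 = 6.
Ballots ranking Kelston above Dunmore: 25 − 6 = 19.
Kelston wins the head-to-head 19–6.

Kelston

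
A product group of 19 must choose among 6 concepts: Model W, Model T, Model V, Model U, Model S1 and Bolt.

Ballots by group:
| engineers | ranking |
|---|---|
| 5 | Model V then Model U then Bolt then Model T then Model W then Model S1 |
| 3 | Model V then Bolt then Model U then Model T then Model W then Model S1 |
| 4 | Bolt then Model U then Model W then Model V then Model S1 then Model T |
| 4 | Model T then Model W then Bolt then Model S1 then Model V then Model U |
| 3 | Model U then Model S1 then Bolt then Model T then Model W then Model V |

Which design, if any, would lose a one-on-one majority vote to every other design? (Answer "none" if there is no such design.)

Pairwise majorities:
Model W vs Model T: 4 to 15, Model T.
Model W vs Model V: 11 to 8, Model W.
Model W vs Model U: 4 to 15, Model U.
Model W vs Model S1: Model W is ranked higher on 5+3+4+4 = 16 ballots, Model S1 on 3. Model W wins 16–3.
Model W vs Bolt: Model W preferred on 4 ballots; Bolt wins 15–4.
Model T vs Model V: Model V, 12–7.
Model T vs Model U: Model T preferred on 4 ballots; Model U wins 15–4.
Model T vs Model S1: Model T is ranked higher on 5+3+4 = 12 ballots, Model S1 on 7. Model T wins 12–7.
Model T vs Bolt: Bolt wins 15–4.
Model V–Model U: Model V 12–7.
Model V vs Model S1: Model V, 12–7.
Model V vs Bolt: 8 to 11, Bolt.
Model U vs Model S1: Model U is ranked higher on 5+3+4+3 = 15 ballots, Model S1 on 4. Model U wins 15–4.
Model U vs Bolt: Model U is ranked higher on 5+3 = 8 ballots, Bolt on 11. Bolt wins 11–8.
Model S1 vs Bolt: Model S1 is ranked higher on 3 ballots, Bolt on 16. Bolt wins 16–3.
Only Model S1 has no wins; Model S1 is the Condorcet loser.

Model S1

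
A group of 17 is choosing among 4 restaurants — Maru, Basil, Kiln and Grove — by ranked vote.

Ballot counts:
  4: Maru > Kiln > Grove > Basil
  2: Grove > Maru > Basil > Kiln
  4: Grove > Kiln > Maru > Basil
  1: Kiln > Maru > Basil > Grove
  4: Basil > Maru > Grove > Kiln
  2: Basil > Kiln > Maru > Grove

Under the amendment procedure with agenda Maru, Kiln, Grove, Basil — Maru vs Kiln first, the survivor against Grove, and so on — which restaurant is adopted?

Maru

Round 1: Maru vs Kiln — 10–7, Maru advances.
Round 2: Maru vs Grove — 11–6, Maru advances.
Round 3: Maru vs Basil — 11–6, Maru advances.
Maru survives the agenda.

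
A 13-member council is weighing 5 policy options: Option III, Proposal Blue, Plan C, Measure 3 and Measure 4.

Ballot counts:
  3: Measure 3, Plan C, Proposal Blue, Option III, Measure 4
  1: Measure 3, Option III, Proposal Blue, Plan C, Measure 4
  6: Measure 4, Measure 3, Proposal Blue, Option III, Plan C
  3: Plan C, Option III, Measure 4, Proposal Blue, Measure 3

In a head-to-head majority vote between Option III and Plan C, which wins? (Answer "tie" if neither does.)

Option III

Ballots ranking Option III above Plan C: 1 + 6 = 7.
Ballots ranking Plan C above Option III: 13 − 7 = 6.
Option III wins the head-to-head 7–6.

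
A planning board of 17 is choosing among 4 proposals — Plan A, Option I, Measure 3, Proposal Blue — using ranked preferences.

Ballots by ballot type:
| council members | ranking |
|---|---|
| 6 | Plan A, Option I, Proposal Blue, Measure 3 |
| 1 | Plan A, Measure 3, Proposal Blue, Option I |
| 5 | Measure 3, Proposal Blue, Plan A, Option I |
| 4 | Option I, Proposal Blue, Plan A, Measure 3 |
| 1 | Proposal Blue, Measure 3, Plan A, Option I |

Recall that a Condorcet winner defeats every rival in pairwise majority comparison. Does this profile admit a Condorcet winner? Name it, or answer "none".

Check each pair by majority over 17 ballots:
Plan A vs Option I: Plan A wins 13–4.
Plan A–Measure 3: Plan A 11–6.
Plan A–Proposal Blue: Proposal Blue 10–7.
Option I–Measure 3: Option I 10–7.
Option I–Proposal Blue: Option I 10–7.
Measure 3–Proposal Blue: Proposal Blue 11–6.
Every option loses at least once (Plan A loses to Proposal Blue; Option I loses to Plan A; Measure 3 loses to Plan A; Proposal Blue loses to Option I). The majority relation contains the cycle Plan A beats Option I beats Proposal Blue beats Plan A, so there is no Condorcet winner.

none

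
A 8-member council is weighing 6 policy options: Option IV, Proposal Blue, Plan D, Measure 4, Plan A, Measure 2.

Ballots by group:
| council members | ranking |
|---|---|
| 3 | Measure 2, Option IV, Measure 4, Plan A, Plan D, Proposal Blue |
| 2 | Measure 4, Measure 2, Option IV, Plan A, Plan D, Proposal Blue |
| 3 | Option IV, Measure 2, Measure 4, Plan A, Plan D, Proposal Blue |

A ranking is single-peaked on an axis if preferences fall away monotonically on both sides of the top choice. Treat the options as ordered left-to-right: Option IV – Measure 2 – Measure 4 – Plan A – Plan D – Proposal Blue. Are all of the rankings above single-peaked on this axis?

yes

Axis positions: Option IV=1, Measure 2=2, Measure 4=3, Plan A=4, Plan D=5, Proposal Blue=6.
Group 1 (peak Measure 2 at position 2): ranking walks positions 2-1-3-4-5-6, expanding outward from the peak — single-peaked.
Group 2 (peak Measure 4 at position 3): ranking walks positions 3-2-1-4-5-6, expanding outward from the peak — single-peaked.
Group 3 (peak Option IV at position 1): ranking walks positions 1-2-3-4-5-6, expanding outward from the peak — single-peaked.
Every ranking is single-peaked on this axis.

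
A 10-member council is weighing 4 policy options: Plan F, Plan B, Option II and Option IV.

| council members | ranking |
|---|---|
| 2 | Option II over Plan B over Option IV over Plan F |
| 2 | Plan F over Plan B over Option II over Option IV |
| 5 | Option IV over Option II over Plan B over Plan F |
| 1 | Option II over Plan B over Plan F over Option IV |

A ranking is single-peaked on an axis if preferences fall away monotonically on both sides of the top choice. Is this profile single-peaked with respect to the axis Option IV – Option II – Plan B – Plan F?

Axis positions: Option IV=1, Option II=2, Plan B=3, Plan F=4.
Ballot type 1 (peak Option II at position 2): ranking walks positions 2-3-1-4, expanding outward from the peak — single-peaked.
Ballot type 2 (peak Plan F at position 4): ranking walks positions 4-3-2-1, expanding outward from the peak — single-peaked.
Ballot type 3 (peak Option IV at position 1): ranking walks positions 1-2-3-4, expanding outward from the peak — single-peaked.
Ballot type 4 (peak Option II at position 2): ranking walks positions 2-3-4-1, expanding outward from the peak — single-peaked.
Every ranking is single-peaked on this axis.

yes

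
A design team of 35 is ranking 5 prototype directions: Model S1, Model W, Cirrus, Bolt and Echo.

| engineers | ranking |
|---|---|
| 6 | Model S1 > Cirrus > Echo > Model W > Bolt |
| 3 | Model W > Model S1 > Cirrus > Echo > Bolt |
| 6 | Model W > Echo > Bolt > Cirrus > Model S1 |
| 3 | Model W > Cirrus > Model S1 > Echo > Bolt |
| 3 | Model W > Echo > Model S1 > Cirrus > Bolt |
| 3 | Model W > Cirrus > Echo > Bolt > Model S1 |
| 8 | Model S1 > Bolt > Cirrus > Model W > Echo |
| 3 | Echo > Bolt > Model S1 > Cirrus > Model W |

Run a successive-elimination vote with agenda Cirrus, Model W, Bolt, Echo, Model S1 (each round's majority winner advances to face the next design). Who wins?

Model W

Round 1: Cirrus vs Model W — 17–18, Model W advances.
Round 2: Model W vs Bolt — 24–11, Model W advances.
Round 3: Model W vs Echo — 26–9, Model W advances.
Round 4: Model W vs Model S1 — 18–17, Model W advances.
Model W survives the agenda.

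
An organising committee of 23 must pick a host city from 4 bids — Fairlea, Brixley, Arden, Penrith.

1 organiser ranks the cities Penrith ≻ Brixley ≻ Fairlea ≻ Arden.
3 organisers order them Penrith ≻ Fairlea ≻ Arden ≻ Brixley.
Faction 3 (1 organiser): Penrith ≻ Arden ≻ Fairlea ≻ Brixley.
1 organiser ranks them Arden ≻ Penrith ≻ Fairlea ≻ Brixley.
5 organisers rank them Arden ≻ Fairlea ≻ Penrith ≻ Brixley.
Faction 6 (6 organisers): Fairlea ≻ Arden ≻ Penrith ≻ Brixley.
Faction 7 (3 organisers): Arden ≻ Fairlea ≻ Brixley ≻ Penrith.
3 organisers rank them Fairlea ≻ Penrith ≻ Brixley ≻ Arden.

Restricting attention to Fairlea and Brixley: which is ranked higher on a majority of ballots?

Ballots ranking Fairlea above Brixley: 3 + 1 + 1 + 5 + 6 + 3 + 3 = 22.
Ballots ranking Brixley above Fairlea: 23 − 22 = 1.
Fairlea wins the head-to-head 22–1.

Fairlea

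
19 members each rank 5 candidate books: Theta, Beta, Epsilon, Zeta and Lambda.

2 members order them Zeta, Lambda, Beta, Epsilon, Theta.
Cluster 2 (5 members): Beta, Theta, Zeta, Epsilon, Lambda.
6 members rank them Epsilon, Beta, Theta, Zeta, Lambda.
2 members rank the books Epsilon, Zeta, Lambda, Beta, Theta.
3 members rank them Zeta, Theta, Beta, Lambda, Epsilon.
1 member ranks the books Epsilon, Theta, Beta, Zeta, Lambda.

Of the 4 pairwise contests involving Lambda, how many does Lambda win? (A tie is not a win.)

Lambda against each rival (19 members):
Lambda vs Theta: 4 to 15, Theta.
Lambda vs Beta: Beta wins 15–4.
Lambda vs Epsilon: 5 to 14, Epsilon.
Lambda vs Zeta: Lambda is ranked higher on 0 ballots, Zeta on 19. Zeta wins 19–0.
Lambda beats no one; loses to Theta, Beta, Epsilon, Zeta — 0 pairwise wins.

0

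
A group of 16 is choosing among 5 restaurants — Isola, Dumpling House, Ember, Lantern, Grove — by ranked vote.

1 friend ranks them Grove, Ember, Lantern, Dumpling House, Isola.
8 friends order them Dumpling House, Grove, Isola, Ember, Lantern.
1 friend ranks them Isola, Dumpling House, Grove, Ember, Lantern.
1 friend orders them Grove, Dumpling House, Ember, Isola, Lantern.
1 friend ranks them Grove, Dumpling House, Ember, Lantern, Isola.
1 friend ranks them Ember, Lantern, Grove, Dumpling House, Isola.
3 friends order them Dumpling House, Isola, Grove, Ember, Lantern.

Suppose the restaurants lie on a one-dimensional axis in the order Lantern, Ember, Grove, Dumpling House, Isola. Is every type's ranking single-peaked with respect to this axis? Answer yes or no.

Axis positions: Lantern=1, Ember=2, Grove=3, Dumpling House=4, Isola=5.
Type 1 (peak Grove at position 3): ranking walks positions 3-2-1-4-5, expanding outward from the peak — single-peaked.
Type 2 (peak Dumpling House at position 4): ranking walks positions 4-3-5-2-1, expanding outward from the peak — single-peaked.
Type 3 (peak Isola at position 5): ranking walks positions 5-4-3-2-1, expanding outward from the peak — single-peaked.
Type 4 (peak Grove at position 3): ranking walks positions 3-4-2-5-1, expanding outward from the peak — single-peaked.
Type 5 (peak Grove at position 3): ranking walks positions 3-4-2-1-5, expanding outward from the peak — single-peaked.
Type 6 (peak Ember at position 2): ranking walks positions 2-1-3-4-5, expanding outward from the peak — single-peaked.
Type 7 (peak Dumpling House at position 4): ranking walks positions 4-5-3-2-1, expanding outward from the peak — single-peaked.
Every ranking is single-peaked on this axis.

yes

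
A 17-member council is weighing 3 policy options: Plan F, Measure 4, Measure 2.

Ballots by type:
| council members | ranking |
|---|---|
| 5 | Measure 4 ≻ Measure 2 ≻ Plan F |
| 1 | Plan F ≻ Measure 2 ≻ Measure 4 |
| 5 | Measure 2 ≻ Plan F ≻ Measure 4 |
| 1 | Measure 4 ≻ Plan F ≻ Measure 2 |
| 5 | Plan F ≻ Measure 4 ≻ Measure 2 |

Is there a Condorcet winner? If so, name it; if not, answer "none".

none

Check each pair by majority over 17 ballots:
Plan F vs Measure 4: Plan F, 11–6.
Plan F–Measure 2: Measure 2 10–7.
Measure 4 vs Measure 2: Measure 4 wins 11–6.
Each option drops at least one matchup (Plan F loses to Measure 2; Measure 4 loses to Plan F; Measure 2 loses to Measure 4); the cycle Plan F > Measure 4 > Measure 2 > Plan F rules out a Condorcet winner.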